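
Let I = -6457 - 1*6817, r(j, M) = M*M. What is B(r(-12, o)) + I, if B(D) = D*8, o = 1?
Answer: -13266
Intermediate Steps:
r(j, M) = M²
I = -13274 (I = -6457 - 6817 = -13274)
B(D) = 8*D
B(r(-12, o)) + I = 8*1² - 13274 = 8*1 - 13274 = 8 - 13274 = -13266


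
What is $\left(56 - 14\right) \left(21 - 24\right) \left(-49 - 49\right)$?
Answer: $12348$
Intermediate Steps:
$\left(56 - 14\right) \left(21 - 24\right) \left(-49 - 49\right) = 42 \left(\left(-3\right) \left(-98\right)\right) = 42 \cdot 294 = 12348$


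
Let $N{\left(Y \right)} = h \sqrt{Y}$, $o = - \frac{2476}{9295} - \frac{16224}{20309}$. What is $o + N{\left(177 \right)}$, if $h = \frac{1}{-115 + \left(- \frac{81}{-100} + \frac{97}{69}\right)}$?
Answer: $- \frac{201087164}{188772155} - \frac{6900 \sqrt{177}}{778211} \approx -1.1832$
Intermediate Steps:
$o = - \frac{201087164}{188772155}$ ($o = \left(-2476\right) \frac{1}{9295} - \frac{16224}{20309} = - \frac{2476}{9295} - \frac{16224}{20309} = - \frac{201087164}{188772155} \approx -1.0652$)
$h = - \frac{6900}{778211}$ ($h = \frac{1}{-115 + \left(\left(-81\right) \left(- \frac{1}{100}\right) + 97 \cdot \frac{1}{69}\right)} = \frac{1}{-115 + \left(\frac{81}{100} + \frac{97}{69}\right)} = \frac{1}{-115 + \frac{15289}{6900}} = \frac{1}{- \frac{778211}{6900}} = - \frac{6900}{778211} \approx -0.0088665$)
$N{\left(Y \right)} = - \frac{6900 \sqrt{Y}}{778211}$
$o + N{\left(177 \right)} = - \frac{201087164}{188772155} - \frac{6900 \sqrt{177}}{778211}$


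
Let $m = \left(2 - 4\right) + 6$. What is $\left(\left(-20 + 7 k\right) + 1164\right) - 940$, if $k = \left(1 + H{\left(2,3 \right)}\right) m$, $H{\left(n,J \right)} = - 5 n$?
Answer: $-48$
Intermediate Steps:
$m = 4$ ($m = -2 + 6 = 4$)
$k = -36$ ($k = \left(1 - 10\right) 4 = \left(-9\right) 4 = -36$)
$\left(\left(-20 + 7 k\right) + 1164\right) - 940 = \left(\left(-20 + 7 \left(-36\right)\right) + 1164\right) - 940 = \left(\left(-20 - 252\right) + 1164\right) - 940 = \left(-272 + 1164\right) - 940 = 892 - 940 = -48$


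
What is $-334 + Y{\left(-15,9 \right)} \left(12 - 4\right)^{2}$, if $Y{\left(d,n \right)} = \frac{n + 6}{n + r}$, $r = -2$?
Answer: $- \frac{1378}{7} \approx -196.86$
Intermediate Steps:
$Y{\left(d,n \right)} = \frac{6 + n}{-2 + n}$ ($Y{\left(d,n \right)} = \frac{n + 6}{n - 2} = \frac{6 + n}{-2 + n}$)
$-334 + Y{\left(-15,9 \right)} \left(12 - 4\right)^{2} = -334 + \frac{6 + 9}{-2 + 9} \left(12 - 4\right)^{2} = -334 + \frac{1}{7} \cdot 15 \cdot 8^{2} = -334 + \frac{1}{7} \cdot 15 \cdot 64 = -334 + \frac{15}{7} \cdot 64 = -334 + \frac{960}{7} = - \frac{1378}{7}$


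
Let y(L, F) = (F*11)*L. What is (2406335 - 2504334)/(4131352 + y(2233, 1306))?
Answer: -97999/36210630 ≈ -0.0027064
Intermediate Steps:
y(L, F) = 11*F*L (y(L, F) = (11*F)*L = 11*F*L)
(2406335 - 2504334)/(4131352 + y(2233, 1306)) = (2406335 - 2504334)/(4131352 + 11*1306*2233) = -97999/(4131352 + 32079278) = -97999/36210630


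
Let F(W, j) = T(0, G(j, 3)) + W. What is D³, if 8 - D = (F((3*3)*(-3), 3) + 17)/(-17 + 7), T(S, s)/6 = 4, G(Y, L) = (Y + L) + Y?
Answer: 103823/125 ≈ 830.58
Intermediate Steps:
G(Y, L) = L + 2*Y (G(Y, L) = (L + Y) + Y = L + 2*Y)
T(S, s) = 24 (T(S, s) = 6*4 = 24)
F(W, j) = 24 + W
D = 47/5 (D = 8 - ((24 + (3*3)*(-3)) + 17)/(-17 + 7) = 8 - ((24 + 9*(-3)) + 17)/(-10) = 8 - ((24 - 27) + 17)*(-1)/10 = 8 - (-3 + 17)*(-1)/10 = 8 - 14*(-1)/10 = 8 - 1*(-7/5) = 8 + 7/5 = 47/5 ≈ 9.4000)
D³ = (47/5)³ = 103823/125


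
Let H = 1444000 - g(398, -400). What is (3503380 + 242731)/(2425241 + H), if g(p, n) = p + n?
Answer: 3746111/3869243 ≈ 0.96818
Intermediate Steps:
g(p, n) = n + p
H = 1444002 (H = 1444000 - (-400 + 398) = 1444000 - 1*(-2) = 1444000 + 2 = 1444002)
(3503380 + 242731)/(2425241 + H) = (3503380 + 242731)/(2425241 + 1444002) = 3746111/3869243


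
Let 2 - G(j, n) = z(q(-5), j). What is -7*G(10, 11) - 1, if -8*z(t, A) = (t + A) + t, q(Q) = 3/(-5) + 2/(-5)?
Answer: -22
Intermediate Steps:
q(Q) = -1 (q(Q) = 3*(-⅕) + 2*(-⅕) = -⅗ - ⅖ = -1)
z(t, A) = -t/4 - A/8 (z(t, A) = -((t + A) + t)/8 = -((A + t) + t)/8 = -(A + 2*t)/8 = -t/4 - A/8)
G(j, n) = 7/4 + j/8 (G(j, n) = 2 - (-¼*(-1) - j/8) = 2 - (¼ - j/8) = 2 + (-¼ + j/8) = 7/4 + j/8)
-7*G(10, 11) - 1 = -7*(7/4 + (⅛)*10) - 1 = -7*(7/4 + 5/4) - 1 = -7*3 - 1 = -21 - 1 = -22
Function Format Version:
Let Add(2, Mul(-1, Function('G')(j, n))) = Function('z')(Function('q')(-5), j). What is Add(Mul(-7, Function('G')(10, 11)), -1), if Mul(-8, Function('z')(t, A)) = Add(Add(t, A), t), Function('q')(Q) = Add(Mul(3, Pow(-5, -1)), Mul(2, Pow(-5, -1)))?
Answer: -22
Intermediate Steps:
Function('q')(Q) = -1 (Function('q')(Q) = Add(Mul(3, Rational(-1, 5)), Mul(2, Rational(-1, 5))) = Add(Rational(-3, 5), Rational(-2, 5)) = -1)
Function('z')(t, A) = Add(Mul(Rational(-1, 4), t), Mul(Rational(-1, 8), A)) (Function('z')(t, A) = Mul(Rational(-1, 8), Add(Add(t, A), t)) = Mul(Rational(-1, 8), Add(Add(A, t), t)) = Mul(Rational(-1, 8), Add(A, Mul(2, t))) = Add(Mul(Rational(-1, 4), t), Mul(Rational(-1, 8), A)))
Function('G')(j, n) = Add(Rational(7, 4), Mul(Rational(1, 8), j)) (Function('G')(j, n) = Add(2, Mul(-1, Add(Mul(Rational(-1, 4), -1), Mul(Rational(-1, 8), j)))) = Add(2, Mul(-1, Add(Rational(1, 4), Mul(Rational(-1, 8), j)))) = Add(2, Add(Rational(-1, 4), Mul(Rational(1, 8), j))) = Add(Rational(7, 4), Mul(Rational(1, 8), j)))
Add(Mul(-7, Function('G')(10, 11)), -1) = Add(Mul(-7, Add(Rational(7, 4), Mul(Rational(1, 8), 10))), -1) = Add(Mul(-7, Add(Rational(7, 4), Rational(5, 4))), -1) = Add(Mul(-7, 3), -1) = Add(-21, -1) = -22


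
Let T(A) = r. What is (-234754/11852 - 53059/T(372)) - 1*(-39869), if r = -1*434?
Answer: 25700482303/642971 ≈ 39971.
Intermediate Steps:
r = -434
T(A) = -434
(-234754/11852 - 53059/T(372)) - 1*(-39869) = (-234754/11852 - 53059/(-434)) - 1*(-39869) = (-234754*1/11852 - 53059*(-1/434)) + 39869 = (-117377/5926 + 53059/434) + 39869 = 65871504/642971 + 39869 = 25700482303/642971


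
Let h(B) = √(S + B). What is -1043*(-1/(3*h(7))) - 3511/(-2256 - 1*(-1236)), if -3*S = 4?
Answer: 3511/1020 + 1043*√51/51 ≈ 149.49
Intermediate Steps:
S = -4/3 (S = -⅓*4 = -4/3 ≈ -1.3333)
h(B) = √(-4/3 + B)
-1043*(-1/(3*h(7))) - 3511/(-2256 - 1*(-1236)) = -1043*(-1/√(-12 + 9*7)) - 3511/(-2256 - 1*(-1236)) = -1043*(-1/√(-12 + 63)) - 3511/(-2256 + 1236) = -1043*(-√51/51) - 3511/(-1020) = -1043*(-√51/51) - 3511*(-1/1020) = -(-1043)*√51/51 + 3511/1020 = 1043*√51/51 + 3511/1020 = 3511/1020 + 1043*√51/51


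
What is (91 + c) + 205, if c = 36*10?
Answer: 656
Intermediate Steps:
c = 360
(91 + c) + 205 = (91 + 360) + 205 = 451 + 205 = 656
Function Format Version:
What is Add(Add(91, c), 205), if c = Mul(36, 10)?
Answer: 656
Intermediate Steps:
c = 360
Add(Add(91, c), 205) = Add(Add(91, 360), 205) = Add(451, 205) = 656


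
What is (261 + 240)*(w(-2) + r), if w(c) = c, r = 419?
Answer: 208917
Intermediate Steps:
(261 + 240)*(w(-2) + r) = (261 + 240)*(-2 + 419) = 501*417 = 208917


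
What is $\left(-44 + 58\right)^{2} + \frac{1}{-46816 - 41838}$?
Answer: $\frac{17376183}{88654} \approx 196.0$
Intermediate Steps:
$\left(-44 + 58\right)^{2} + \frac{1}{-46816 - 41838} = 14^{2} + \frac{1}{-88654} = 196 - \frac{1}{88654} = \frac{17376183}{88654}$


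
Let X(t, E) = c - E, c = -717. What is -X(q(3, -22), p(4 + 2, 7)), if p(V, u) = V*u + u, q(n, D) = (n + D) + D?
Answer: 766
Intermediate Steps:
q(n, D) = n + 2*D (q(n, D) = (D + n) + D = n + 2*D)
p(V, u) = u + V*u
X(t, E) = -717 - E
-X(q(3, -22), p(4 + 2, 7)) = -(-717 - 7*(1 + (4 + 2))) = -(-717 - 7*(1 + 6)) = -(-717 - 7*7) = -(-717 - 1*49) = -(-717 - 49) = -1*(-766) = 766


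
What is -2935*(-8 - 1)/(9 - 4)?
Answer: 5283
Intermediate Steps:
-2935*(-8 - 1)/(9 - 4) = -(-26415)/5 = -2935*(-9/5) = 5283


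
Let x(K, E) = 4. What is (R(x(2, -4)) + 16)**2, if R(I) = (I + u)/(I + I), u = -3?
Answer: 16641/64 ≈ 260.02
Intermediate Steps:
R(I) = (-3 + I)/(2*I) (R(I) = (I - 3)/(I + I) = (-3 + I)/((2*I)) = (-3 + I)*(1/(2*I)) = (-3 + I)/(2*I))
(R(x(2, -4)) + 16)**2 = ((1/2)*(-3 + 4)/4 + 16)**2 = ((1/2)*(1/4)*1 + 16)**2 = (1/8 + 16)**2 = (129/8)**2 = 16641/64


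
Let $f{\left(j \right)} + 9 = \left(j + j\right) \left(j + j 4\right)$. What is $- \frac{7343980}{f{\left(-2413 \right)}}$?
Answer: $- \frac{7343980}{58225681} \approx -0.12613$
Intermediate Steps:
$f{\left(j \right)} = -9 + 10 j^{2}$ ($f{\left(j \right)} = -9 + \left(j + j\right) \left(j + j 4\right) = -9 + 2 j \left(j + 4 j\right) = -9 + 2 j 5 j = -9 + 10 j^{2}$)
$- \frac{7343980}{f{\left(-2413 \right)}} = - \frac{7343980}{-9 + 10 \left(-2413\right)^{2}} = - \frac{7343980}{-9 + 10 \cdot 5822569} = - \frac{7343980}{-9 + 58225690} = - \frac{7343980}{58225681}$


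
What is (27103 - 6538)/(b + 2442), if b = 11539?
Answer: 20565/13981 ≈ 1.4709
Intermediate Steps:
(27103 - 6538)/(b + 2442) = (27103 - 6538)/(11539 + 2442) = 20565/13981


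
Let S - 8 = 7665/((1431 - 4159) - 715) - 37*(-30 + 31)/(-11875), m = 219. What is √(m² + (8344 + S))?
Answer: √150609644543825797/1635425 ≈ 237.30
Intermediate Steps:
S = 236190516/40885625 (S = 8 + (7665/((1431 - 4159) - 715) - 37*(-30 + 31)/(-11875)) = 8 + (7665/(-2728 - 715) - 37*1*(-1/11875)) = 8 + (7665/(-3443) - 37*(-1/11875)) = 8 + (7665*(-1/3443) + 37/11875) = 8 + (-7665/3443 + 37/11875) = 8 - 90894484/40885625 = 236190516/40885625 ≈ 5.7769)
√(m² + (8344 + S)) = √(219² + (8344 + 236190516/40885625)) = √(47961 + 341385845516/40885625) = √(2302301306141/40885625) = √150609644543825797/1635425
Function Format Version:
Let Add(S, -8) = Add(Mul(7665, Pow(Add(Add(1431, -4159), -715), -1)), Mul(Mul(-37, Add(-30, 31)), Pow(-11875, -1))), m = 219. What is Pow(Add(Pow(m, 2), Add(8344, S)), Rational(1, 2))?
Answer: Mul(Rational(1, 1635425), Pow(150609644543825797, Rational(1, 2))) ≈ 237.30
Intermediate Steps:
S = Rational(236190516, 40885625) (S = Add(8, Add(Mul(7665, Pow(Add(Add(1431, -4159), -715), -1)), Mul(Mul(-37, Add(-30, 31)), Pow(-11875, -1)))) = Add(8, Add(Mul(7665, Pow(Add(-2728, -715), -1)), Mul(Mul(-37, 1), Rational(-1, 11875)))) = Add(8, Add(Mul(7665, Pow(-3443, -1)), Mul(-37, Rational(-1, 11875)))) = Add(8, Add(Mul(7665, Rational(-1, 3443)), Rational(37, 11875))) = Add(8, Add(Rational(-7665, 3443), Rational(37, 11875))) = Add(8, Rational(-90894484, 40885625)) = Rational(236190516, 40885625) ≈ 5.7769)
Pow(Add(Pow(m, 2), Add(8344, S)), Rational(1, 2)) = Pow(Add(Pow(219, 2), Add(8344, Rational(236190516, 40885625))), Rational(1, 2)) = Pow(Add(47961, Rational(341385845516, 40885625)), Rational(1, 2)) = Pow(Rational(2302301306141, 40885625), Rational(1, 2)) = Mul(Rational(1, 1635425), Pow(150609644543825797, Rational(1, 2)))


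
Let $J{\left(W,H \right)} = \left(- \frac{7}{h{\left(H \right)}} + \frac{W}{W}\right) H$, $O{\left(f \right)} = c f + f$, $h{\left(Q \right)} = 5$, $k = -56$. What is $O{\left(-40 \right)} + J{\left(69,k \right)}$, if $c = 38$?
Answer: $- \frac{7688}{5} \approx -1537.6$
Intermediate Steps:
$O{\left(f \right)} = 39 f$ ($O{\left(f \right)} = 38 f + f = 39 f$)
$J{\left(W,H \right)} = - \frac{2 H}{5}$ ($J{\left(W,H \right)} = \left(- \frac{7}{5} + \frac{W}{W}\right) H = \left(\left(-7\right) \frac{1}{5} + 1\right) H = \left(- \frac{7}{5} + 1\right) H = - \frac{2 H}{5}$)
$O{\left(-40 \right)} + J{\left(69,k \right)} = 39 \left(-40\right) - - \frac{112}{5} = -1560 + \frac{112}{5} = - \frac{7688}{5}$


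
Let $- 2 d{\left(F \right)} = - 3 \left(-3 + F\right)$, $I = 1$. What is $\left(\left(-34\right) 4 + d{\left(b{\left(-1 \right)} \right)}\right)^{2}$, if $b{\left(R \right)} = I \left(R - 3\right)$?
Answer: $\frac{85849}{4} \approx 21462.0$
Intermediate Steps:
$b{\left(R \right)} = -3 + R$ ($b{\left(R \right)} = 1 \left(R - 3\right) = 1 \left(-3 + R\right) = -3 + R$)
$d{\left(F \right)} = - \frac{9}{2} + \frac{3 F}{2}$ ($d{\left(F \right)} = - \frac{\left(-3\right) \left(-3 + F\right)}{2} = - \frac{9 - 3 F}{2} = - \frac{9}{2} + \frac{3 F}{2}$)
$\left(\left(-34\right) 4 + d{\left(b{\left(-1 \right)} \right)}\right)^{2} = \left(\left(-34\right) 4 + \left(- \frac{9}{2} + \frac{3 \left(-3 - 1\right)}{2}\right)\right)^{2} = \left(-136 + \left(- \frac{9}{2} + \frac{3}{2} \left(-4\right)\right)\right)^{2} = \left(-136 - \frac{21}{2}\right)^{2} = \left(- \frac{293}{2}\right)^{2} = \frac{85849}{4}$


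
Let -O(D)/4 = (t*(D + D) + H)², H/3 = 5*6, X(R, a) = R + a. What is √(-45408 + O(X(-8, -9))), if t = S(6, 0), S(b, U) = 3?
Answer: 4*I*√2874 ≈ 214.44*I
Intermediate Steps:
t = 3
H = 90 (H = 3*(5*6) = 3*30 = 90)
O(D) = -4*(90 + 6*D)² (O(D) = -4*(3*(D + D) + 90)² = -4*(3*(2*D) + 90)² = -4*(6*D + 90)² = -4*(90 + 6*D)²)
√(-45408 + O(X(-8, -9))) = √(-45408 - 144*(15 + (-8 - 9))²) = √(-45408 - 144*(15 - 17)²) = √(-45408 - 144*(-2)²) = √(-45408 - 144*4) = √(-45408 - 576) = √(-45984) = 4*I*√2874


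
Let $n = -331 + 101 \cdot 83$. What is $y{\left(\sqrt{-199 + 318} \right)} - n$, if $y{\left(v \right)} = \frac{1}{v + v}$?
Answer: $-8052 + \frac{\sqrt{119}}{238} \approx -8052.0$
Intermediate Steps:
$y{\left(v \right)} = \frac{1}{2 v}$
$n = 8052$ ($n = -331 + 8383 = 8052$)
$y{\left(\sqrt{-199 + 318} \right)} - n = \frac{1}{2 \sqrt{-199 + 318}} - 8052 = \frac{1}{2 \sqrt{119}} - 8052 = \frac{\frac{1}{119} \sqrt{119}}{2} - 8052 = \frac{\sqrt{119}}{238} - 8052 = -8052 + \frac{\sqrt{119}}{238}$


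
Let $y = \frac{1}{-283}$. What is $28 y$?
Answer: $- \frac{28}{283} \approx -0.09894$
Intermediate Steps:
$y = - \frac{1}{283} \approx -0.0035336$
$28 y = 28 \left(- \frac{1}{283}\right) = - \frac{28}{283}$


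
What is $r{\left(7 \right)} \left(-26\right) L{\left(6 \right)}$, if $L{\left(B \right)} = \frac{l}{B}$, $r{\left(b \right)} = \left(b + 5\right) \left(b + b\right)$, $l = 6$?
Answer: $-4368$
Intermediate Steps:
$r{\left(b \right)} = 2 b \left(5 + b\right)$ ($r{\left(b \right)} = \left(5 + b\right) 2 b = 2 b \left(5 + b\right)$)
$L{\left(B \right)} = \frac{6}{B}$
$r{\left(7 \right)} \left(-26\right) L{\left(6 \right)} = 2 \cdot 7 \left(5 + 7\right) \left(-26\right) \frac{6}{6} = 2 \cdot 7 \cdot 12 \left(-26\right) 6 \cdot \frac{1}{6} = 168 \left(-26\right) 1 = \left(-4368\right) 1 = -4368$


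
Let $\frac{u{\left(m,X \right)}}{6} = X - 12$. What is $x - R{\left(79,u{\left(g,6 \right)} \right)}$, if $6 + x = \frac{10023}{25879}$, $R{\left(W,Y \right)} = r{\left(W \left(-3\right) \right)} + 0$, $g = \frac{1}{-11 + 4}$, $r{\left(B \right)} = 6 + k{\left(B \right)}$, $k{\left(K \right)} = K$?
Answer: $\frac{5832798}{25879} \approx 225.39$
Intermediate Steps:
$r{\left(B \right)} = 6 + B$
$g = - \frac{1}{7}$ ($g = \frac{1}{-7} = - \frac{1}{7} \approx -0.14286$)
$u{\left(m,X \right)} = -72 + 6 X$ ($u{\left(m,X \right)} = 6 \left(X - 12\right) = 6 \left(-12 + X\right) = -72 + 6 X$)
$R{\left(W,Y \right)} = 6 - 3 W$ ($R{\left(W,Y \right)} = \left(6 + W \left(-3\right)\right) + 0 = \left(6 - 3 W\right) + 0 = 6 - 3 W$)
$x = - \frac{145251}{25879}$ ($x = -6 + \frac{10023}{25879} = - \frac{145251}{25879} \approx -5.6127$)
$x - R{\left(79,u{\left(g,6 \right)} \right)} = - \frac{145251}{25879} - \left(6 - 237\right) = - \frac{145251}{25879} - -231 = - \frac{145251}{25879} + 231 = \frac{5832798}{25879}$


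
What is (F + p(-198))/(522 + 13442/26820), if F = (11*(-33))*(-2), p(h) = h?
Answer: 7080480/7006741 ≈ 1.0105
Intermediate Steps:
F = 726 (F = -363*(-2) = 726)
(F + p(-198))/(522 + 13442/26820) = (726 - 198)/(522 + 13442/26820) = 528/(522 + 13442*(1/26820)) = 528/(522 + 6721/13410) = 528/(7006741/13410) = 528*(13410/7006741) = 7080480/7006741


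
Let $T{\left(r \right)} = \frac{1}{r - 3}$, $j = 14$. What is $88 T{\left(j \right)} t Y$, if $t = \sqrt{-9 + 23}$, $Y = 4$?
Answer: $32 \sqrt{14} \approx 119.73$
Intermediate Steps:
$T{\left(r \right)} = \frac{1}{-3 + r}$
$t = \sqrt{14} \approx 3.7417$
$88 T{\left(j \right)} t Y = \frac{88}{-3 + 14} \sqrt{14} \cdot 4 = \frac{88}{11} \cdot 4 \sqrt{14} = 88 \cdot \frac{1}{11} \cdot 4 \sqrt{14} = 8 \cdot 4 \sqrt{14} = 32 \sqrt{14}$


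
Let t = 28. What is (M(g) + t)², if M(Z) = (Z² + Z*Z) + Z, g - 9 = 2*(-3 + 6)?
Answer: 243049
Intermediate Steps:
g = 15 (g = 9 + 2*(-3 + 6) = 9 + 2*3 = 9 + 6 = 15)
M(Z) = Z + 2*Z² (M(Z) = (Z² + Z²) + Z = 2*Z² + Z = Z + 2*Z²)
(M(g) + t)² = (15*(1 + 2*15) + 28)² = (15*(1 + 30) + 28)² = (15*31 + 28)² = (465 + 28)² = 493² = 243049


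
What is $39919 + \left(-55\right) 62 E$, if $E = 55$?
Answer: $-147631$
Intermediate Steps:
$39919 + \left(-55\right) 62 E = 39919 + \left(-55\right) 62 \cdot 55 = 39919 - 187550 = -147631$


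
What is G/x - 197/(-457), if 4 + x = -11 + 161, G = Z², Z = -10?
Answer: 37231/33361 ≈ 1.1160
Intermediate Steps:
G = 100 (G = (-10)² = 100)
x = 146 (x = -4 + (-11 + 161) = -4 + 150 = 146)
G/x - 197/(-457) = 100/146 - 197/(-457) = 100*(1/146) - 197*(-1/457) = 50/73 + 197/457 = 37231/33361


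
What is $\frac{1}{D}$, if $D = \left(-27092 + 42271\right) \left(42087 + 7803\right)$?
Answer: $\frac{1}{757280310} \approx 1.3205 \cdot 10^{-9}$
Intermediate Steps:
$D = 757280310$ ($D = 15179 \cdot 49890 = 757280310$)
$\frac{1}{D} = \frac{1}{757280310}$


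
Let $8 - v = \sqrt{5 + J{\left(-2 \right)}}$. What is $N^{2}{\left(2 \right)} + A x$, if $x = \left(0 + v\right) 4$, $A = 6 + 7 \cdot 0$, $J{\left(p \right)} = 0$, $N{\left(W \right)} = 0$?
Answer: $192 - 24 \sqrt{5} \approx 138.33$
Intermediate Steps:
$v = 8 - \sqrt{5}$ ($v = 8 - \sqrt{5 + 0} = 8 - \sqrt{5} \approx 5.7639$)
$A = 6$ ($A = 6 + 0 = 6$)
$x = 32 - 4 \sqrt{5}$ ($x = \left(0 + \left(8 - \sqrt{5}\right)\right) 4 = \left(8 - \sqrt{5}\right) 4 = 32 - 4 \sqrt{5} \approx 23.056$)
$N^{2}{\left(2 \right)} + A x = 0^{2} + 6 \left(32 - 4 \sqrt{5}\right) = 0 + \left(192 - 24 \sqrt{5}\right) = 192 - 24 \sqrt{5}$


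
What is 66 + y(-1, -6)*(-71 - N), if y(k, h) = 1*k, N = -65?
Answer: 72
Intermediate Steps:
y(k, h) = k
66 + y(-1, -6)*(-71 - N) = 66 - (-71 - 1*(-65)) = 66 - (-71 + 65) = 66 - 1*(-6) = 66 + 6 = 72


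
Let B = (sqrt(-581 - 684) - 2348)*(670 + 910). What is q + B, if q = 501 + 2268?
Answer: -3707071 + 1580*I*sqrt(1265) ≈ -3.7071e+6 + 56196.0*I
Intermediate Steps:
q = 2769
B = -3709840 + 1580*I*sqrt(1265) (B = (sqrt(-1265) - 2348)*1580 = (I*sqrt(1265) - 2348)*1580 = (-2348 + I*sqrt(1265))*1580 = -3709840 + 1580*I*sqrt(1265) ≈ -3.7098e+6 + 56196.0*I)
q + B = 2769 + (-3709840 + 1580*I*sqrt(1265)) = -3707071 + 1580*I*sqrt(1265)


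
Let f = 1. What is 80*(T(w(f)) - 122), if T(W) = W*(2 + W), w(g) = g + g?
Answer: -9120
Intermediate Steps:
w(g) = 2*g
80*(T(w(f)) - 122) = 80*((2*1)*(2 + 2*1) - 122) = 80*(2*(2 + 2) - 122) = 80*(2*4 - 122) = 80*(8 - 122) = 80*(-114) = -9120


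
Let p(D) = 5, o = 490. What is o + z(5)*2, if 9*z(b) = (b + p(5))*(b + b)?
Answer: 4610/9 ≈ 512.22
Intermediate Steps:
z(b) = 2*b*(5 + b)/9 (z(b) = ((b + 5)*(b + b))/9 = ((5 + b)*(2*b))/9 = (2*b*(5 + b))/9 = 2*b*(5 + b)/9)
o + z(5)*2 = 490 + ((2/9)*5*(5 + 5))*2 = 490 + ((2/9)*5*10)*2 = 490 + (100/9)*2 = 490 + 200/9 = 4610/9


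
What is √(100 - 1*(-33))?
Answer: √133 ≈ 11.533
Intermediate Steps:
√(100 - 1*(-33)) = √(100 + 33) = √133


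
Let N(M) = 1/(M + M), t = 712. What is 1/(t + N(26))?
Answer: 52/37025 ≈ 0.0014045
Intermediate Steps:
N(M) = 1/(2*M)
1/(t + N(26)) = 1/(712 + (½)/26) = 1/(712 + (½)*(1/26)) = 1/(712 + 1/52) = 1/(37025/52) = 52/37025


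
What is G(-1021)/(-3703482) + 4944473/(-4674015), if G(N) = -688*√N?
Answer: -4944473/4674015 + 344*I*√1021/1851741 ≈ -1.0579 + 0.005936*I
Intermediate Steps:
G(-1021)/(-3703482) + 4944473/(-4674015) = -688*I*√1021/(-3703482) + 4944473/(-4674015) = -688*I*√1021*(-1/3703482) + 4944473*(-1/4674015) = -688*I*√1021*(-1/3703482) - 4944473/4674015 = 344*I*√1021/1851741 - 4944473/4674015 = -4944473/4674015 + 344*I*√1021/1851741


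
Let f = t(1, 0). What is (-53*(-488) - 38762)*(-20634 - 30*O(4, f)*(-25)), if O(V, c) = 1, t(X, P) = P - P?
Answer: 256463832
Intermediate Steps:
t(X, P) = 0
f = 0
(-53*(-488) - 38762)*(-20634 - 30*O(4, f)*(-25)) = (-53*(-488) - 38762)*(-20634 - 30*1*(-25)) = (25864 - 38762)*(-20634 - 30*(-25)) = -12898*(-20634 + 750) = -12898*(-19884) = 256463832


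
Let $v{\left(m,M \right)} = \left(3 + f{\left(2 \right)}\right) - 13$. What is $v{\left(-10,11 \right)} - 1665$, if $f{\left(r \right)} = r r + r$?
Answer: $-1669$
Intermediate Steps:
$f{\left(r \right)} = r + r^{2}$ ($f{\left(r \right)} = r^{2} + r = r + r^{2}$)
$v{\left(m,M \right)} = -4$ ($v{\left(m,M \right)} = \left(3 + 2 \left(1 + 2\right)\right) - 13 = \left(3 + 2 \cdot 3\right) - 13 = \left(3 + 6\right) - 13 = 9 - 13 = -4$)
$v{\left(-10,11 \right)} - 1665 = -4 - 1665 = -1669$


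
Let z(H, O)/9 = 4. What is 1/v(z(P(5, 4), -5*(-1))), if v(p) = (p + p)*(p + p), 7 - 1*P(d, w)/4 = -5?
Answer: 1/5184 ≈ 0.00019290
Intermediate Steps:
P(d, w) = 48 (P(d, w) = 28 - 4*(-5) = 28 + 20 = 48)
z(H, O) = 36 (z(H, O) = 9*4 = 36)
v(p) = 4*p**2 (v(p) = (2*p)*(2*p) = 4*p**2)
1/v(z(P(5, 4), -5*(-1))) = 1/(4*36**2) = 1/(4*1296) = 1/5184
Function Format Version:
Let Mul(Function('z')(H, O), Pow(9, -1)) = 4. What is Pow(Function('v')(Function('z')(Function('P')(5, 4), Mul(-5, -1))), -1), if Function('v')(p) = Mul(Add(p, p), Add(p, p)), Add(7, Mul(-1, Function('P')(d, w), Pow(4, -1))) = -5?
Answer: Rational(1, 5184) ≈ 0.00019290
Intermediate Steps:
Function('P')(d, w) = 48 (Function('P')(d, w) = Add(28, Mul(-4, -5)) = Add(28, 20) = 48)
Function('z')(H, O) = 36 (Function('z')(H, O) = Mul(9, 4) = 36)
Function('v')(p) = Mul(4, Pow(p, 2)) (Function('v')(p) = Mul(Mul(2, p), Mul(2, p)) = Mul(4, Pow(p, 2)))
Pow(Function('v')(Function('z')(Function('P')(5, 4), Mul(-5, -1))), -1) = Pow(Mul(4, Pow(36, 2)), -1) = Pow(Mul(4, 1296), -1) = Pow(5184, -1) = Rational(1, 5184)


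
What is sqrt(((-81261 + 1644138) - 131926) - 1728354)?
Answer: I*sqrt(297403) ≈ 545.35*I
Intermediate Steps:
sqrt(((-81261 + 1644138) - 131926) - 1728354) = sqrt((1562877 - 131926) - 1728354) = sqrt(1430951 - 1728354) = sqrt(-297403) = I*sqrt(297403)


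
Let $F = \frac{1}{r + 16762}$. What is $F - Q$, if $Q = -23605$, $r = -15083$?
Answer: $\frac{39632796}{1679} \approx 23605.0$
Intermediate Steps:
$F = \frac{1}{1679}$ ($F = \frac{1}{-15083 + 16762} = \frac{1}{1679} \approx 0.00059559$)
$F - Q = \frac{1}{1679} - -23605 = \frac{1}{1679} + 23605 = \frac{39632796}{1679}$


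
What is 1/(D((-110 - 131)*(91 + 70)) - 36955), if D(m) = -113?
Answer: -1/37068 ≈ -2.6977e-5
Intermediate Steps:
1/(D((-110 - 131)*(91 + 70)) - 36955) = 1/(-113 - 36955) = 1/(-37068) = -1/37068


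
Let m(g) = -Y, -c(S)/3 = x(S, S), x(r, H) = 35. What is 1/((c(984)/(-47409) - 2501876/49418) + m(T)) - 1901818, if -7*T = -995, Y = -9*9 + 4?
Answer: -19586763816765713/10298968780 ≈ -1.9018e+6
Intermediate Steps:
c(S) = -105 (c(S) = -3*35 = -105)
Y = -77 (Y = -81 + 4 = -77)
T = 995/7 (T = -1/7*(-995) = 995/7 ≈ 142.14)
m(g) = 77 (m(g) = -1*(-77) = 77)
1/((c(984)/(-47409) - 2501876/49418) + m(T)) - 1901818 = 1/((-105/(-47409) - 2501876/49418) + 77) - 1901818 = 1/((-105*(-1/47409) - 2501876*1/49418) + 77) - 1901818 = 1/((35/15803 - 1250938/24709) + 77) - 1901818 = 1/(-19767708399/390476327 + 77) - 1901818 = 1/(10298968780/390476327) - 1901818 = 390476327/10298968780 - 1901818 = -19586763816765713/10298968780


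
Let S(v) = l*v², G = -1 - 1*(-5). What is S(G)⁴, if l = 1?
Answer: 65536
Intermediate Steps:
G = 4 (G = -1 + 5 = 4)
S(v) = v² (S(v) = 1*v² = v²)
S(G)⁴ = (4²)⁴ = 16⁴ = 65536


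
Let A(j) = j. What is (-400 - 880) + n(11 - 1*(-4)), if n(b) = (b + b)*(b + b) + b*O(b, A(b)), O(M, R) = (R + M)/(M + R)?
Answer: -365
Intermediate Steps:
O(M, R) = 1 (O(M, R) = (M + R)/(M + R) = 1)
n(b) = b + 4*b² (n(b) = (b + b)*(b + b) + b*1 = (2*b)*(2*b) + b = 4*b² + b = b + 4*b²)
(-400 - 880) + n(11 - 1*(-4)) = (-400 - 880) + (11 - 1*(-4))*(1 + 4*(11 - 1*(-4))) = -1280 + (11 + 4)*(1 + 4*(11 + 4)) = -1280 + 15*(1 + 4*15) = -1280 + 15*(1 + 60) = -1280 + 15*61 = -1280 + 915 = -365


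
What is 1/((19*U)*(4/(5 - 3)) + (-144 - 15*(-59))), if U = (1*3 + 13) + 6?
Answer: 1/1577 ≈ 0.00063412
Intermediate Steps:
U = 22 (U = (3 + 13) + 6 = 16 + 6 = 22)
1/((19*U)*(4/(5 - 3)) + (-144 - 15*(-59))) = 1/((19*22)*(4/(5 - 3)) + (-144 - 15*(-59))) = 1/(418*(4/2) + (-144 + 885)) = 1/(418*(4*(½)) + 741) = 1/(418*2 + 741) = 1/(836 + 741) = 1/1577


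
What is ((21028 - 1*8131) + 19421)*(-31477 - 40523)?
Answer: -2326896000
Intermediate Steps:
((21028 - 1*8131) + 19421)*(-31477 - 40523) = ((21028 - 8131) + 19421)*(-72000) = (12897 + 19421)*(-72000) = 32318*(-72000) = -2326896000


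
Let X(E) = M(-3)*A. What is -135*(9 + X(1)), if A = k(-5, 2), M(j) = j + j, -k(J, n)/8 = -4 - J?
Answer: -7695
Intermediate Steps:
k(J, n) = 32 + 8*J (k(J, n) = -8*(-4 - J) = 32 + 8*J)
M(j) = 2*j
A = -8 (A = 32 + 8*(-5) = 32 - 40 = -8)
X(E) = 48 (X(E) = (2*(-3))*(-8) = -6*(-8) = 48)
-135*(9 + X(1)) = -135*(9 + 48) = -135*57 = -7695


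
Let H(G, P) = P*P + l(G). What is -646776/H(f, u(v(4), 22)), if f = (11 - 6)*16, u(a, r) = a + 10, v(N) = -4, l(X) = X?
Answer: -161694/29 ≈ -5575.7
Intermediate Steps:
u(a, r) = 10 + a
f = 80 (f = 5*16 = 80)
H(G, P) = G + P² (H(G, P) = P*P + G = P² + G = G + P²)
-646776/H(f, u(v(4), 22)) = -646776/(80 + (10 - 4)²) = -646776/(80 + 6²) = -646776/(80 + 36) = -646776/116 = -646776*1/116 = -161694/29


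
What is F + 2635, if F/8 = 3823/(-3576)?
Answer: 1174022/447 ≈ 2626.4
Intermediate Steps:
F = -3823/447 (F = 8*(3823/(-3576)) = 8*(3823*(-1/3576)) = 8*(-3823/3576) = -3823/447 ≈ -8.5526)
F + 2635 = -3823/447 + 2635 = 1174022/447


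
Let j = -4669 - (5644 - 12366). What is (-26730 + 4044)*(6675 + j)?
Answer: -198003408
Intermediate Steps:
j = 2053 (j = -4669 - 1*(-6722) = -4669 + 6722 = 2053)
(-26730 + 4044)*(6675 + j) = (-26730 + 4044)*(6675 + 2053) = -22686*8728 = -198003408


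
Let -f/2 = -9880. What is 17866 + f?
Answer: 37626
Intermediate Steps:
f = 19760 (f = -2*(-9880) = 19760)
17866 + f = 17866 + 19760 = 37626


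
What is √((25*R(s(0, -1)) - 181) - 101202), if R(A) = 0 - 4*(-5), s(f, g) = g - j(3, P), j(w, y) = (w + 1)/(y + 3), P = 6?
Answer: I*√100883 ≈ 317.62*I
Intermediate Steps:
j(w, y) = (1 + w)/(3 + y)
s(f, g) = -4/9 + g (s(f, g) = g - (1 + 3)/(3 + 6) = g - 4/9 = -4/9 + g)
R(A) = 20 (R(A) = 0 + 20 = 20)
√((25*R(s(0, -1)) - 181) - 101202) = √((25*20 - 181) - 101202) = √((500 - 181) - 101202) = √(319 - 101202) = √(-100883) = I*√100883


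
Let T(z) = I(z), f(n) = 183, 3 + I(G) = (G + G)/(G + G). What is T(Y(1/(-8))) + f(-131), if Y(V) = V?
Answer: 181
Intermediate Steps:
I(G) = -2 (I(G) = -3 + (G + G)/(G + G) = -3 + (2*G)/((2*G)) = -3 + (2*G)*(1/(2*G)) = -3 + 1 = -2)
T(z) = -2
T(Y(1/(-8))) + f(-131) = -2 + 183 = 181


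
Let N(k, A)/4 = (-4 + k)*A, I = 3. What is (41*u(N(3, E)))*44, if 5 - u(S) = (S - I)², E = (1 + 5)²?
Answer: -38973616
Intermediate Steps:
E = 36 (E = 6² = 36)
N(k, A) = 4*A*(-4 + k) (N(k, A) = 4*((-4 + k)*A) = 4*(A*(-4 + k)) = 4*A*(-4 + k))
u(S) = 5 - (-3 + S)² (u(S) = 5 - (S - 1*3)² = 5 - (S - 3)² = 5 - (-3 + S)²)
(41*u(N(3, E)))*44 = (41*(5 - (-3 + 4*36*(-4 + 3))²))*44 = (41*(5 - (-3 + 4*36*(-1))²))*44 = (41*(5 - (-3 - 144)²))*44 = (41*(5 - 1*(-147)²))*44 = (41*(5 - 1*21609))*44 = (41*(5 - 21609))*44 = (41*(-21604))*44 = -885764*44 = -38973616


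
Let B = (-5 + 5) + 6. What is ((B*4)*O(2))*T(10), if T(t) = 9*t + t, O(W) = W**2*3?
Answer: 28800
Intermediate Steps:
O(W) = 3*W**2
T(t) = 10*t
B = 6 (B = 0 + 6 = 6)
((B*4)*O(2))*T(10) = ((6*4)*(3*2**2))*(10*10) = (24*(3*4))*100 = (24*12)*100 = 288*100 = 28800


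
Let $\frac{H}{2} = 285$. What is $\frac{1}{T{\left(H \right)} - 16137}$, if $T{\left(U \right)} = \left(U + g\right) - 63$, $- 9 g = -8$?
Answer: $- \frac{9}{140662} \approx -6.3983 \cdot 10^{-5}$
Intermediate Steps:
$H = 570$ ($H = 2 \cdot 285 = 570$)
$g = \frac{8}{9}$ ($g = \left(- \frac{1}{9}\right) \left(-8\right) = \frac{8}{9} \approx 0.88889$)
$T{\left(U \right)} = - \frac{559}{9} + U$ ($T{\left(U \right)} = \left(U + \frac{8}{9}\right) - 63 = \left(\frac{8}{9} + U\right) - 63 = - \frac{559}{9} + U$)
$\frac{1}{T{\left(H \right)} - 16137} = \frac{1}{\left(- \frac{559}{9} + 570\right) - 16137} = \frac{1}{\frac{4571}{9} - 16137} = \frac{1}{- \frac{140662}{9}} = - \frac{9}{140662}$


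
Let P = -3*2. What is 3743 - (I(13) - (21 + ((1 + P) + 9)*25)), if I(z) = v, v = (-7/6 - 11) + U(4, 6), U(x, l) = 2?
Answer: 23245/6 ≈ 3874.2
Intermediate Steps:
P = -6
v = -61/6 (v = (-7/6 - 11) + 2 = -73/6 + 2 = -61/6 ≈ -10.167)
I(z) = -61/6
3743 - (I(13) - (21 + ((1 + P) + 9)*25)) = 3743 - (-61/6 - (21 + ((1 - 6) + 9)*25)) = 3743 - (-61/6 - (21 + (-5 + 9)*25)) = 3743 - (-61/6 - (21 + 4*25)) = 3743 - (-61/6 - (21 + 100)) = 3743 - (-61/6 - 1*121) = 3743 - (-61/6 - 121) = 3743 - 1*(-787/6) = 3743 + 787/6 = 23245/6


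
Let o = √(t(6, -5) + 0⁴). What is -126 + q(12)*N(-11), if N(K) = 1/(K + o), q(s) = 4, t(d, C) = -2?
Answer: -15542/123 - 4*I*√2/123 ≈ -126.36 - 0.045991*I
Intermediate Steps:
o = I*√2 (o = √(-2 + 0⁴) = √(-2 + 0) = √(-2) = I*√2 ≈ 1.4142*I)
N(K) = 1/(K + I*√2)
-126 + q(12)*N(-11) = -126 + 4/(-11 + I*√2)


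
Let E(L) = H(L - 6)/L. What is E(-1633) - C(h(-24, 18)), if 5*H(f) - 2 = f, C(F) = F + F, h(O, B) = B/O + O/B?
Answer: 213947/48990 ≈ 4.3672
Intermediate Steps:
C(F) = 2*F
H(f) = ⅖ + f/5
E(L) = (-⅘ + L/5)/L (E(L) = (⅖ + (L - 6)/5)/L = (⅖ + (-6 + L)/5)/L = (⅖ + (-6/5 + L/5))/L = (-⅘ + L/5)/L)
E(-1633) - C(h(-24, 18)) = (⅕)*(-4 - 1633)/(-1633) - 2*(18/(-24) - 24/18) = (⅕)*(-1/1633)*(-1637) - 2*(18*(-1/24) - 24*1/18) = 1637/8165 - 2*(-¾ - 4/3) = 1637/8165 - 2*(-25)/12 = 1637/8165 - 1*(-25/6) = 1637/8165 + 25/6 = 213947/48990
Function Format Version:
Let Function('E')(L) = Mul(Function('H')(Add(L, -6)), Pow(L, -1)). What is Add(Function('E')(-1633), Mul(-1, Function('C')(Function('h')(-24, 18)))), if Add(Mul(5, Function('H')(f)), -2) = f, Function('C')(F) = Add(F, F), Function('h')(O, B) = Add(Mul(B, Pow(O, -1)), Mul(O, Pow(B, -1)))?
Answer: Rational(213947, 48990) ≈ 4.3672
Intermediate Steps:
Function('C')(F) = Mul(2, F)
Function('H')(f) = Add(Rational(2, 5), Mul(Rational(1, 5), f))
Function('E')(L) = Mul(Pow(L, -1), Add(Rational(-4, 5), Mul(Rational(1, 5), L))) (Function('E')(L) = Mul(Add(Rational(2, 5), Mul(Rational(1, 5), Add(L, -6))), Pow(L, -1)) = Mul(Add(Rational(2, 5), Mul(Rational(1, 5), Add(-6, L))), Pow(L, -1)) = Mul(Add(Rational(2, 5), Add(Rational(-6, 5), Mul(Rational(1, 5), L))), Pow(L, -1)) = Mul(Add(Rational(-4, 5), Mul(Rational(1, 5), L)), Pow(L, -1)) = Mul(Pow(L, -1), Add(Rational(-4, 5), Mul(Rational(1, 5), L))))
Add(Function('E')(-1633), Mul(-1, Function('C')(Function('h')(-24, 18)))) = Add(Mul(Rational(1, 5), Pow(-1633, -1), Add(-4, -1633)), Mul(-1, Mul(2, Add(Mul(18, Pow(-24, -1)), Mul(-24, Pow(18, -1)))))) = Add(Mul(Rational(1, 5), Rational(-1, 1633), -1637), Mul(-1, Mul(2, Add(Mul(18, Rational(-1, 24)), Mul(-24, Rational(1, 18)))))) = Add(Rational(1637, 8165), Mul(-1, Mul(2, Add(Rational(-3, 4), Rational(-4, 3))))) = Add(Rational(1637, 8165), Mul(-1, Mul(2, Rational(-25, 12)))) = Add(Rational(1637, 8165), Mul(-1, Rational(-25, 6))) = Add(Rational(1637, 8165), Rational(25, 6)) = Rational(213947, 48990)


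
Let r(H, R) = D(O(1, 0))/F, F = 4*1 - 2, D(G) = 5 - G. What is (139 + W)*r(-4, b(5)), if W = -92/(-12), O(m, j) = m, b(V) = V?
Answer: 880/3 ≈ 293.33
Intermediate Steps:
F = 2 (F = 4 - 2 = 2)
W = 23/3 (W = -92*(-1/12) = 23/3 ≈ 7.6667)
r(H, R) = 2 (r(H, R) = (5 - 1*1)/2 = (5 - 1)*(½) = 4*(½) = 2)
(139 + W)*r(-4, b(5)) = (139 + 23/3)*2 = (440/3)*2 = 880/3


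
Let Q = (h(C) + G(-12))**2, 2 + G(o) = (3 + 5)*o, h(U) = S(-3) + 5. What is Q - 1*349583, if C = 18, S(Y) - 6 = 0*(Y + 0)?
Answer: -342014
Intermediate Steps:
S(Y) = 6 (S(Y) = 6 + 0*(Y + 0) = 6 + 0*Y = 6 + 0 = 6)
h(U) = 11 (h(U) = 6 + 5 = 11)
G(o) = -2 + 8*o (G(o) = -2 + (3 + 5)*o = -2 + 8*o)
Q = 7569 (Q = (11 + (-2 + 8*(-12)))**2 = (11 + (-2 - 96))**2 = (11 - 98)**2 = (-87)**2 = 7569)
Q - 1*349583 = 7569 - 1*349583 = 7569 - 349583 = -342014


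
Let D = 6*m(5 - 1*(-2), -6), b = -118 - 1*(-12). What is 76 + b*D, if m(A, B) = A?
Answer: -4376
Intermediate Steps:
b = -106 (b = -118 + 12 = -106)
D = 42 (D = 6*(5 - 1*(-2)) = 6*(5 + 2) = 6*7 = 42)
76 + b*D = 76 - 106*42 = 76 - 4452 = -4376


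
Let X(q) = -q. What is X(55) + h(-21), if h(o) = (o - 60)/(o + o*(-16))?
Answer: -1934/35 ≈ -55.257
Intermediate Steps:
h(o) = -(-60 + o)/(15*o) (h(o) = (-60 + o)/(o - 16*o) = (-60 + o)/((-15*o)) = (-60 + o)*(-1/(15*o)) = -(-60 + o)/(15*o))
X(55) + h(-21) = -1*55 + (1/15)*(60 - 1*(-21))/(-21) = -55 + (1/15)*(-1/21)*(60 + 21) = -55 + (1/15)*(-1/21)*81 = -55 - 9/35 = -1934/35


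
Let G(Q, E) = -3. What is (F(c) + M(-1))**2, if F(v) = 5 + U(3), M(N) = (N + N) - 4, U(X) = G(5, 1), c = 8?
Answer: 16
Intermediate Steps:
U(X) = -3
M(N) = -4 + 2*N (M(N) = 2*N - 4 = -4 + 2*N)
F(v) = 2 (F(v) = 5 - 3 = 2)
(F(c) + M(-1))**2 = (2 + (-4 + 2*(-1)))**2 = (2 + (-4 - 2))**2 = (2 - 6)**2 = (-4)**2 = 16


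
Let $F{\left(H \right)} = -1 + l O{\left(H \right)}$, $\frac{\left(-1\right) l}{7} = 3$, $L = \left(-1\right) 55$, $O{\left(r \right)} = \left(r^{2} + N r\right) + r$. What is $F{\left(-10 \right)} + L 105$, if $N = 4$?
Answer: $-6826$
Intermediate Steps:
$O{\left(r \right)} = r^{2} + 5 r$ ($O{\left(r \right)} = \left(r^{2} + 4 r\right) + r = r^{2} + 5 r$)
$L = -55$
$l = -21$ ($l = \left(-7\right) 3 = -21$)
$F{\left(H \right)} = -1 - 21 H \left(5 + H\right)$
$F{\left(-10 \right)} + L 105 = \left(-1 - - 210 \left(5 - 10\right)\right) - 5775 = \left(-1 - \left(-210\right) \left(-5\right)\right) - 5775 = \left(-1 - 1050\right) - 5775 = -1051 - 5775 = -6826$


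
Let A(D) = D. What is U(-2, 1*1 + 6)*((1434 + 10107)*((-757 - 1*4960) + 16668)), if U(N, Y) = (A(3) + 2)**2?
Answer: 3159637275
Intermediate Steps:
U(N, Y) = 25 (U(N, Y) = (3 + 2)**2 = 5**2 = 25)
U(-2, 1*1 + 6)*((1434 + 10107)*((-757 - 1*4960) + 16668)) = 25*((1434 + 10107)*((-757 - 1*4960) + 16668)) = 25*(11541*((-757 - 4960) + 16668)) = 25*(11541*(-5717 + 16668)) = 25*(11541*10951) = 25*126385491 = 3159637275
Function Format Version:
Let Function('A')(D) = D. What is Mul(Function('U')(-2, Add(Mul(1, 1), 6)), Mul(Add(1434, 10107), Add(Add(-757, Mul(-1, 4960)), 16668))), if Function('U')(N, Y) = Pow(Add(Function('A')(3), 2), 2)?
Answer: 3159637275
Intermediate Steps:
Function('U')(N, Y) = 25 (Function('U')(N, Y) = Pow(Add(3, 2), 2) = Pow(5, 2) = 25)
Mul(Function('U')(-2, Add(Mul(1, 1), 6)), Mul(Add(1434, 10107), Add(Add(-757, Mul(-1, 4960)), 16668))) = Mul(25, Mul(Add(1434, 10107), Add(Add(-757, Mul(-1, 4960)), 16668))) = Mul(25, Mul(11541, Add(Add(-757, -4960), 16668))) = Mul(25, Mul(11541, Add(-5717, 16668))) = Mul(25, Mul(11541, 10951)) = Mul(25, 126385491) = 3159637275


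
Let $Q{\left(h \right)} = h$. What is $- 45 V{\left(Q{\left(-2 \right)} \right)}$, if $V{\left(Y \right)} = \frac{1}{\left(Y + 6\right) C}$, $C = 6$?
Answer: $- \frac{15}{8} \approx -1.875$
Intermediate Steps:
$V{\left(Y \right)} = \frac{1}{6 \left(6 + Y\right)}$ ($V{\left(Y \right)} = \frac{1}{\left(Y + 6\right) 6} = \frac{1}{6 + Y} \frac{1}{6} = \frac{1}{6 \left(6 + Y\right)}$)
$- 45 V{\left(Q{\left(-2 \right)} \right)} = - 45 \frac{1}{6 \left(6 - 2\right)} = - 45 \frac{1}{6 \cdot 4} = - 45 \cdot \frac{1}{6} \cdot \frac{1}{4} = \left(-45\right) \frac{1}{24} = - \frac{15}{8}$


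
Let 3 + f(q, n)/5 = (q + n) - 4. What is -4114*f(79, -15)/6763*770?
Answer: -902817300/6763 ≈ -1.3349e+5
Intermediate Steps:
f(q, n) = -35 + 5*n + 5*q (f(q, n) = -15 + 5*((q + n) - 4) = -15 + 5*((n + q) - 4) = -15 + 5*(-4 + n + q) = -15 + (-20 + 5*n + 5*q) = -35 + 5*n + 5*q)
-4114*f(79, -15)/6763*770 = -4114/(6763/(-35 + 5*(-15) + 5*79))*770 = -4114/(6763/(-35 - 75 + 395))*770 = -4114/(6763/285)*770 = -4114/(6763*(1/285))*770 = -4114/6763/285*770 = -4114*285/6763*770 = -1172490/6763*770 = -902817300/6763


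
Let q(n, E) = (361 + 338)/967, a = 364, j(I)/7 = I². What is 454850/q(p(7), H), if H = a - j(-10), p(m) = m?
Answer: 439839950/699 ≈ 6.2924e+5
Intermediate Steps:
j(I) = 7*I²
H = -336 (H = 364 - 7*(-10)² = 364 - 7*100 = 364 - 1*700 = 364 - 700 = -336)
q(n, E) = 699/967 (q(n, E) = 699*(1/967) = 699/967)
454850/q(p(7), H) = 454850/(699/967) = 454850*(967/699) = 439839950/699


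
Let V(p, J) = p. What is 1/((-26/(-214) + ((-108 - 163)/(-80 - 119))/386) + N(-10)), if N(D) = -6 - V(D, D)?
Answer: 8219098/33903971 ≈ 0.24242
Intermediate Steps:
N(D) = -6 - D
1/((-26/(-214) + ((-108 - 163)/(-80 - 119))/386) + N(-10)) = 1/((-26/(-214) + ((-108 - 163)/(-80 - 119))/386) + (-6 - 1*(-10))) = 1/((-26*(-1/214) - 271/(-199)*(1/386)) + (-6 + 10)) = 1/((13/107 - 271*(-1/199)*(1/386)) + 4) = 1/((13/107 + (271/199)*(1/386)) + 4) = 1/((13/107 + 271/76814) + 4) = 1/(1027579/8219098 + 4) = 1/(33903971/8219098) = 8219098/33903971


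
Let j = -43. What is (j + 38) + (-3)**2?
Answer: 4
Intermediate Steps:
(j + 38) + (-3)**2 = (-43 + 38) + (-3)**2 = -5 + 9 = 4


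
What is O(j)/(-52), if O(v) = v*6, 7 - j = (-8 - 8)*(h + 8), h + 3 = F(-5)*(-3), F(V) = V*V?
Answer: 3339/26 ≈ 128.42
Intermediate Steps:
F(V) = V²
h = -78 (h = -3 + (-5)²*(-3) = -3 + 25*(-3) = -3 - 75 = -78)
j = -1113 (j = 7 - (-8 - 8)*(-78 + 8) = 7 - (-16)*(-70) = 7 - 1*1120 = 7 - 1120 = -1113)
O(v) = 6*v
O(j)/(-52) = (6*(-1113))/(-52) = -6678*(-1/52) = 3339/26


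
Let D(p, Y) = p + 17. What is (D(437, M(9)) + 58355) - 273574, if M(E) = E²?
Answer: -214765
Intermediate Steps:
D(p, Y) = 17 + p
(D(437, M(9)) + 58355) - 273574 = ((17 + 437) + 58355) - 273574 = (454 + 58355) - 273574 = 58809 - 273574 = -214765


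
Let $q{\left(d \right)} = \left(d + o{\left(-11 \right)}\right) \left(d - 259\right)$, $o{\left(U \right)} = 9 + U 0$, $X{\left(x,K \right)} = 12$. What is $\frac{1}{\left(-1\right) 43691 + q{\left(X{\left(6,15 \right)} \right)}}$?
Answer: $- \frac{1}{48878} \approx -2.0459 \cdot 10^{-5}$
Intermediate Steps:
$o{\left(U \right)} = 9$ ($o{\left(U \right)} = 9 + 0 = 9$)
$q{\left(d \right)} = \left(-259 + d\right) \left(9 + d\right)$ ($q{\left(d \right)} = \left(d + 9\right) \left(d - 259\right) = \left(9 + d\right) \left(-259 + d\right) = \left(-259 + d\right) \left(9 + d\right)$)
$\frac{1}{\left(-1\right) 43691 + q{\left(X{\left(6,15 \right)} \right)}} = \frac{1}{\left(-1\right) 43691 - \left(5331 - 144\right)} = \frac{1}{-43691 - 5187} = \frac{1}{-48878} = - \frac{1}{48878}$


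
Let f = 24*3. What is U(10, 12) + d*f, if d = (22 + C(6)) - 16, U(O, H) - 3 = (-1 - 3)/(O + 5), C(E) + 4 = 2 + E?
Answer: 10841/15 ≈ 722.73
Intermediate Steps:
C(E) = -2 + E (C(E) = -4 + (2 + E) = -2 + E)
U(O, H) = 3 - 4/(5 + O) (U(O, H) = 3 + (-1 - 3)/(O + 5) = 3 - 4/(5 + O))
d = 10 (d = (22 + (-2 + 6)) - 16 = (22 + 4) - 16 = 26 - 16 = 10)
f = 72
U(10, 12) + d*f = (11 + 3*10)/(5 + 10) + 10*72 = (11 + 30)/15 + 720 = (1/15)*41 + 720 = 41/15 + 720 = 10841/15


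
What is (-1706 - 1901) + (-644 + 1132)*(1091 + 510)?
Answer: 777681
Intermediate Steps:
(-1706 - 1901) + (-644 + 1132)*(1091 + 510) = -3607 + 488*1601 = -3607 + 781288 = 777681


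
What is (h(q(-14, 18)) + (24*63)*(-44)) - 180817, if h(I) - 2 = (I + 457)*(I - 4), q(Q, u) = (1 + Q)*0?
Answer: -249171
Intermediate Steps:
q(Q, u) = 0
h(I) = 2 + (-4 + I)*(457 + I) (h(I) = 2 + (I + 457)*(I - 4) = 2 + (457 + I)*(-4 + I) = 2 + (-4 + I)*(457 + I))
(h(q(-14, 18)) + (24*63)*(-44)) - 180817 = ((-1826 + 0² + 453*0) + (24*63)*(-44)) - 180817 = ((-1826 + 0 + 0) + 1512*(-44)) - 180817 = (-1826 - 66528) - 180817 = -68354 - 180817 = -249171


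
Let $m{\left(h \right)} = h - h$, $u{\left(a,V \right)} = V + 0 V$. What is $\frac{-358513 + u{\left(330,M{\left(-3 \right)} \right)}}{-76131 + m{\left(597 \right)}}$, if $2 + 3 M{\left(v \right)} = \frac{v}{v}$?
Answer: $\frac{1075540}{228393} \approx 4.7092$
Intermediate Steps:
$M{\left(v \right)} = - \frac{1}{3}$ ($M{\left(v \right)} = - \frac{2}{3} + \frac{v \frac{1}{v}}{3} = - \frac{2}{3} + \frac{1}{3} \cdot 1 = - \frac{2}{3} + \frac{1}{3} = - \frac{1}{3}$)
$u{\left(a,V \right)} = V$ ($u{\left(a,V \right)} = V + 0 = V$)
$m{\left(h \right)} = 0$
$\frac{-358513 + u{\left(330,M{\left(-3 \right)} \right)}}{-76131 + m{\left(597 \right)}} = \frac{-358513 - \frac{1}{3}}{-76131 + 0} = - \frac{1075540}{3 \left(-76131\right)} = \left(- \frac{1075540}{3}\right) \left(- \frac{1}{76131}\right) = \frac{1075540}{228393}$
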